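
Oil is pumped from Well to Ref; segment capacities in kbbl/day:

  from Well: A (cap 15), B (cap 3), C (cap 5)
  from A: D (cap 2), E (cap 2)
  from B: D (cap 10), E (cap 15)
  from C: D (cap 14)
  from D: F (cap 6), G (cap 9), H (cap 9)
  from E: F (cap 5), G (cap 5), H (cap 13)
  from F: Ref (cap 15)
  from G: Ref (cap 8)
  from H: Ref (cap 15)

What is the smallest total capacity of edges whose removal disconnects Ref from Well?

12

Augment Well→A→D→F→Ref: bottleneck 2, flow now 2.
Augment Well→A→E→F→Ref: bottleneck 2, flow now 4.
Augment Well→B→D→F→Ref: bottleneck 3, flow now 7.
Augment Well→C→D→F→Ref: bottleneck 1, flow now 8.
Augment Well→C→D→G→Ref: bottleneck 4, flow now 12.
No augmenting path remains; maximum flow = 12.
By max-flow min-cut, the minimum cut capacity equals the max flow.
In the residual graph, reachable from Well: {Well, A}.
Min-cut edges: Well→B (3), Well→C (5), A→D (2), A→E (2); capacity 3 + 5 + 2 + 2 = 12.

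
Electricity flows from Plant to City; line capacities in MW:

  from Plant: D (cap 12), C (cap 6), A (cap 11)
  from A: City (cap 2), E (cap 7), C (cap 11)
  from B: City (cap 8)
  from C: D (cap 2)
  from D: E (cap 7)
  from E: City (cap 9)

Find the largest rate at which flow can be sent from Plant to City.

11

Augment Plant→A→City: bottleneck 2, flow now 2.
Augment Plant→A→E→City: bottleneck 7, flow now 9.
Augment Plant→D→E→City: bottleneck 2, flow now 11.
No augmenting path remains; maximum flow = 11.
In the residual graph, reachable from Plant: {Plant, A, C, D, E}.
Min-cut edges: A→City (2), E→City (9); capacity 2 + 9 = 11.
This cut is saturated, so no flow can exceed 11.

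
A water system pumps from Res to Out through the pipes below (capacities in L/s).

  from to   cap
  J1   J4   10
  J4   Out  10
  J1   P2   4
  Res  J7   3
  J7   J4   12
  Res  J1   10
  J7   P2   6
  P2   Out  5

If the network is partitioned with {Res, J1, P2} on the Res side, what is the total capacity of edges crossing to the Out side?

Edges leaving {Res, J1, P2}: Res→J7 (3), J1→J4 (10), P2→Out (5).
Cut capacity = 3 + 10 + 5 = 18.

18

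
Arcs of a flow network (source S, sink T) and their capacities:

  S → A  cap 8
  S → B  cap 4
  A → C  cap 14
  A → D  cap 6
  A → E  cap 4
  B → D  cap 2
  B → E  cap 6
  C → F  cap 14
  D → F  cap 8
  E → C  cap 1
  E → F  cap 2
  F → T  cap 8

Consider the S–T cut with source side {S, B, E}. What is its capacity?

Edges leaving {S, B, E}: S→A (8), B→D (2), E→C (1), E→F (2).
Cut capacity = 8 + 2 + 1 + 2 = 13.

13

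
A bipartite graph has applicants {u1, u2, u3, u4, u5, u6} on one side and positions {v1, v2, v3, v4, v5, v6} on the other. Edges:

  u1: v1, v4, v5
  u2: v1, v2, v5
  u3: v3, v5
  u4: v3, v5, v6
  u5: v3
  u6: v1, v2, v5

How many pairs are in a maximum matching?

6

Unit-capacity flow: source→left, listed edges, right→sink; max matching = max flow.
Augmenting path u1→v1 (+1); matched 1.
Augmenting path u2→v2 (+1); matched 2.
Augmenting path u3→v3 (+1); matched 3.
Augmenting path u4→v5 (+1); matched 4.
Augmenting path u6→v1→u1→v4 (+1); matched 5.
Augmenting path u5→v3→u3→v5→u4→v6 (+1); matched 6.
No augmenting path remains; maximum matching = 6.
König certificate: {u1, u2, u3, u4, u5, u6} is a vertex cover of size 6 (every listed pair touches it), so no matching can be larger.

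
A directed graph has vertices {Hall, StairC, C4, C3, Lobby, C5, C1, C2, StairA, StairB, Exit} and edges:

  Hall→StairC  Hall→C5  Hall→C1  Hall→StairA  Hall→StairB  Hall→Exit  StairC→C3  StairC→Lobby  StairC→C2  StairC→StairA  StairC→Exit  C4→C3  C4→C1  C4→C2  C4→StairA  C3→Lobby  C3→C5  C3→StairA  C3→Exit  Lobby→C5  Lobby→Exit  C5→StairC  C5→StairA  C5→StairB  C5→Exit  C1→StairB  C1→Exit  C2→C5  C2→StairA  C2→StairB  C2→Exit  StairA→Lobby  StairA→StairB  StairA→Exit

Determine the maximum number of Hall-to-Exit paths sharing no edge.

5

Assign every edge capacity 1; by Menger, the answer equals the max flow.
Path Hall→Exit (+1); total 1.
Path Hall→StairC→Exit (+1); total 2.
Path Hall→C5→Exit (+1); total 3.
Path Hall→C1→Exit (+1); total 4.
Path Hall→StairA→Exit (+1); total 5.
No residual Hall→Exit path; max flow = 5.
Certifying cut of size 5: {Hall→C1, Hall→C5, Hall→Exit, Hall→StairA, Hall→StairC}.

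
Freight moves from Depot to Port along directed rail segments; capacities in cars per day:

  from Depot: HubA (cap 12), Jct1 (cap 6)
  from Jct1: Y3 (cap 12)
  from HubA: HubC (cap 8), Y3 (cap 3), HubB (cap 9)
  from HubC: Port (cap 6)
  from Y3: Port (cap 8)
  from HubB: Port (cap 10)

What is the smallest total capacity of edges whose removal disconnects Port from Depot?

18

Augment Depot→Jct1→Y3→Port: bottleneck 6, flow now 6.
Augment Depot→HubA→HubC→Port: bottleneck 6, flow now 12.
Augment Depot→HubA→Y3→Port: bottleneck 2, flow now 14.
Augment Depot→HubA→HubB→Port: bottleneck 4, flow now 18.
No augmenting path remains; maximum flow = 18.
By max-flow min-cut, the minimum cut capacity equals the max flow.
In the residual graph, reachable from Depot: {Depot}.
Min-cut edges: Depot→Jct1 (6), Depot→HubA (12); capacity 6 + 12 = 18.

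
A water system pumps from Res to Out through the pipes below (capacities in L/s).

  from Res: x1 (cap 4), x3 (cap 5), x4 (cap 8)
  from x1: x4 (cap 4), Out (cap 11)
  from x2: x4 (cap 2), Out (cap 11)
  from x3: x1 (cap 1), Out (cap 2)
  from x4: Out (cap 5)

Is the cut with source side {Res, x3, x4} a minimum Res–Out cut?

Yes — it is a minimum cut (capacity 12).

Given cut capacity: 4 + 1 + 2 + 5 = 12.
Augment Res→x1→Out: bottleneck 4, flow now 4.
Augment Res→x3→Out: bottleneck 2, flow now 6.
Augment Res→x4→Out: bottleneck 5, flow now 11.
Augment Res→x3→x1→Out: bottleneck 1, flow now 12.
No augmenting path remains; maximum flow = 12.
Cut capacity 12 equals the max flow, so it is a minimum cut.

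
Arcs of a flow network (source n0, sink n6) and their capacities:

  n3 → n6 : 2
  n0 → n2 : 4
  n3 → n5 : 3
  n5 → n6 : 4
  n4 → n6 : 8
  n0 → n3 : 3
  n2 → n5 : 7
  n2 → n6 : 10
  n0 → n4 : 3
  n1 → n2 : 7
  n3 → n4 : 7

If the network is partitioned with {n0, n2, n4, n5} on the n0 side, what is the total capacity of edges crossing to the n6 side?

25

Edges leaving {n0, n2, n4, n5}: n0→n3 (3), n2→n6 (10), n4→n6 (8), n5→n6 (4).
Cut capacity = 3 + 10 + 8 + 4 = 25.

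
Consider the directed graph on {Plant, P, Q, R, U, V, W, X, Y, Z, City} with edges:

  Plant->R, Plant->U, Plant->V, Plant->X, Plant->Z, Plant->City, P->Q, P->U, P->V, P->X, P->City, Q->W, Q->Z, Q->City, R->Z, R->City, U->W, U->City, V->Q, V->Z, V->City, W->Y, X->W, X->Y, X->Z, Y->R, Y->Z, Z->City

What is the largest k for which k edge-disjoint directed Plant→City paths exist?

5

Assign every edge capacity 1; by Menger, the answer equals the max flow.
Path Plant→City (+1); total 1.
Path Plant→R→City (+1); total 2.
Path Plant→U→City (+1); total 3.
Path Plant→V→City (+1); total 4.
Path Plant→Z→City (+1); total 5.
No residual Plant→City path; max flow = 5.
Certifying cut of size 5: {Plant→City, Plant→U, Plant→V, R→City, Z→City}.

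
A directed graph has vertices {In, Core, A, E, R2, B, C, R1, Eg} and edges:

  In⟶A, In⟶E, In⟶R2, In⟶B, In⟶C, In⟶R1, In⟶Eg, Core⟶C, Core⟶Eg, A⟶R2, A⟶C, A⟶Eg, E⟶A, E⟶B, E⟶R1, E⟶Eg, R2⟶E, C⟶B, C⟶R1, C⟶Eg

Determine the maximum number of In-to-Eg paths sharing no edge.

4

Assign every edge capacity 1; by Menger, the answer equals the max flow.
Path In→Eg (+1); total 1.
Path In→A→Eg (+1); total 2.
Path In→E→Eg (+1); total 3.
Path In→C→Eg (+1); total 4.
No residual In→Eg path; max flow = 4.
Certifying cut of size 4: {A→Eg, C→Eg, E→Eg, In→Eg}.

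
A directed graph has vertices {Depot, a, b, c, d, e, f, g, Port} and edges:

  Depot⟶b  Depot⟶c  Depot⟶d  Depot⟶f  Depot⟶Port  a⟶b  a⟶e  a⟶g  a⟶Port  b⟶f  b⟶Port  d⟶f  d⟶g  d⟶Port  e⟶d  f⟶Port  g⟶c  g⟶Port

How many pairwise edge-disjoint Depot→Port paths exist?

Assign every edge capacity 1; by Menger, the answer equals the max flow.
Path Depot→Port (+1); total 1.
Path Depot→b→Port (+1); total 2.
Path Depot→d→Port (+1); total 3.
Path Depot→f→Port (+1); total 4.
No residual Depot→Port path; max flow = 4.
Certifying cut of size 4: {Depot→Port, Depot→b, Depot→d, Depot→f}.

4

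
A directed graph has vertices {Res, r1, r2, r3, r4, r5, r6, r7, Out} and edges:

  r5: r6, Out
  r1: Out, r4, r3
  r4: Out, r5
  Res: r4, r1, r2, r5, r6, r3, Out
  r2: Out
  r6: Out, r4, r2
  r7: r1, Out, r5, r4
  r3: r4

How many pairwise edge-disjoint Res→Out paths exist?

6

Assign every edge capacity 1; by Menger, the answer equals the max flow.
Path Res→Out (+1); total 1.
Path Res→r1→Out (+1); total 2.
Path Res→r2→Out (+1); total 3.
Path Res→r4→Out (+1); total 4.
Path Res→r5→Out (+1); total 5.
Path Res→r6→Out (+1); total 6.
No residual Res→Out path; max flow = 6.
Certifying cut of size 6: {Res→Out, Res→r1, r2→Out, r4→Out, r5→Out, r6→Out}.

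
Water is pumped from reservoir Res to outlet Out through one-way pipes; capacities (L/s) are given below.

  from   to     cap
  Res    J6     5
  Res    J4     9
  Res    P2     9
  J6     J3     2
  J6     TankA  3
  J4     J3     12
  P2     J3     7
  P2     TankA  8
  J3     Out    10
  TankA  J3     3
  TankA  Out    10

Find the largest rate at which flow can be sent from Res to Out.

Augment Res→J6→J3→Out: bottleneck 2, flow now 2.
Augment Res→J6→TankA→Out: bottleneck 3, flow now 5.
Augment Res→J4→J3→Out: bottleneck 8, flow now 13.
Augment Res→P2→TankA→Out: bottleneck 7, flow now 20.
No augmenting path remains; maximum flow = 20.
In the residual graph, reachable from Res: {Res, J6, J4, P2, J3, TankA}.
Min-cut edges: J3→Out (10), TankA→Out (10); capacity 10 + 10 = 20.
This cut is saturated, so no flow can exceed 20.

20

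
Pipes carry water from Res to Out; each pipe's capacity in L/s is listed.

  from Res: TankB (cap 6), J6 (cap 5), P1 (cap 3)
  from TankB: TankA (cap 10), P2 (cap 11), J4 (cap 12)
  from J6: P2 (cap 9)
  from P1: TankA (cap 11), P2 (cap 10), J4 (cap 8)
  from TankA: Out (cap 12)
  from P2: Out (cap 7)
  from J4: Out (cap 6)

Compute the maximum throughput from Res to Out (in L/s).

Augment Res→TankB→TankA→Out: bottleneck 6, flow now 6.
Augment Res→J6→P2→Out: bottleneck 5, flow now 11.
Augment Res→P1→TankA→Out: bottleneck 3, flow now 14.
No augmenting path remains; maximum flow = 14.
In the residual graph, reachable from Res: {Res}.
Min-cut edges: Res→TankB (6), Res→J6 (5), Res→P1 (3); capacity 6 + 5 + 3 = 14.
This cut is saturated, so no flow can exceed 14.

14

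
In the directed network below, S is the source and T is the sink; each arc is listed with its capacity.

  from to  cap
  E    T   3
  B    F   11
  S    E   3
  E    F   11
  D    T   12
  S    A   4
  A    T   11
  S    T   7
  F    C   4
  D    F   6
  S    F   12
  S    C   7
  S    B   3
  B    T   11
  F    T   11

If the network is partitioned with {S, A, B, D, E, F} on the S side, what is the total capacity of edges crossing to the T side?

Edges leaving {S, A, B, D, E, F}: S→C (7), S→T (7), A→T (11), B→T (11), D→T (12), E→T (3), F→C (4), F→T (11).
Cut capacity = 7 + 7 + 11 + 11 + 12 + 3 + 4 + 11 = 66.

66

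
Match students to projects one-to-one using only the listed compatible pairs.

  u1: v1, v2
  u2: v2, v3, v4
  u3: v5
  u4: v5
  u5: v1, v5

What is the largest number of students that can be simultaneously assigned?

4

Unit-capacity flow: source→left, listed edges, right→sink; max matching = max flow.
Augmenting path u1→v1 (+1); matched 1.
Augmenting path u2→v2 (+1); matched 2.
Augmenting path u3→v5 (+1); matched 3.
Augmenting path u5→v1→u1→v2→u2→v3 (+1); matched 4.
No augmenting path remains; maximum matching = 4.
König certificate: {u1, u2, u5, v5} is a vertex cover of size 4 (every listed pair touches it), so no matching can be larger.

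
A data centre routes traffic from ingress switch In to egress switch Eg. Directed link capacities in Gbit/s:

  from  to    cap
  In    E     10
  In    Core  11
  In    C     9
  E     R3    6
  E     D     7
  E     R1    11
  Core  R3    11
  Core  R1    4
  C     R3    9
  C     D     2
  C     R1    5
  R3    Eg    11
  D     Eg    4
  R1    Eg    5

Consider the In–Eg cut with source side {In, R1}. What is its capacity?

35

Edges leaving {In, R1}: In→E (10), In→Core (11), In→C (9), R1→Eg (5).
Cut capacity = 10 + 11 + 9 + 5 = 35.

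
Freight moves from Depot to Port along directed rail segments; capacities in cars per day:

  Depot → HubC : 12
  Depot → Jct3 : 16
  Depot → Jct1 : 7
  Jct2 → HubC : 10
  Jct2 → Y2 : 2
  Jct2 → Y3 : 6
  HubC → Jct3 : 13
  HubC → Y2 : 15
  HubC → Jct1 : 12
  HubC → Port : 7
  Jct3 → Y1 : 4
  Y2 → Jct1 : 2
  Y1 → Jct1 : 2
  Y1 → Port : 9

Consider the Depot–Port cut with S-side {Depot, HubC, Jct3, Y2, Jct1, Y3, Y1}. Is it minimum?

No — its capacity is 16, but the minimum cut has capacity 11.

Given cut capacity: 7 + 9 = 16.
Augment Depot→HubC→Port: bottleneck 7, flow now 7.
Augment Depot→Jct3→Y1→Port: bottleneck 4, flow now 11.
No augmenting path remains; maximum flow = 11.
In the residual graph, reachable from Depot: {Depot, HubC, Jct3, Y2, Jct1}.
Min-cut edges: HubC→Port (7), Jct3→Y1 (4); capacity 7 + 4 = 11.
Cut capacity 16 exceeds the max flow 11, so it is not minimum.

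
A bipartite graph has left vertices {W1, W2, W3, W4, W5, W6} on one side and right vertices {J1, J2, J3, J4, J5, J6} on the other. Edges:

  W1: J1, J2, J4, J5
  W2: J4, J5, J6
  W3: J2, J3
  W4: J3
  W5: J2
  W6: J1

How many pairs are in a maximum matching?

5

Unit-capacity flow: source→left, listed edges, right→sink; max matching = max flow.
Augmenting path W1→J1 (+1); matched 1.
Augmenting path W2→J4 (+1); matched 2.
Augmenting path W3→J2 (+1); matched 3.
Augmenting path W4→J3 (+1); matched 4.
Augmenting path W6→J1→W1→J5 (+1); matched 5.
No augmenting path remains; maximum matching = 5.
König certificate: {W1, W2, W6, J2, J3} is a vertex cover of size 5 (every listed pair touches it), so no matching can be larger.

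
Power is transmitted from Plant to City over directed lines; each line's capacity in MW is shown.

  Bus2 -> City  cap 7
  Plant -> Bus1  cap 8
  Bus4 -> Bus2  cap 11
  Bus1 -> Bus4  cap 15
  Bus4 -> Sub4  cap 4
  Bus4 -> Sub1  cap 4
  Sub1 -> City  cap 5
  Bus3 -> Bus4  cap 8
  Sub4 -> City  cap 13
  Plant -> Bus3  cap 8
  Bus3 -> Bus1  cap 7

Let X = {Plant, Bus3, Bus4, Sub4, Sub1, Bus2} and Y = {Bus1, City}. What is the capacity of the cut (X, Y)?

40

Edges leaving {Plant, Bus3, Bus4, Sub4, Sub1, Bus2}: Plant→Bus1 (8), Bus3→Bus1 (7), Sub4→City (13), Sub1→City (5), Bus2→City (7).
Cut capacity = 8 + 7 + 13 + 5 + 7 = 40.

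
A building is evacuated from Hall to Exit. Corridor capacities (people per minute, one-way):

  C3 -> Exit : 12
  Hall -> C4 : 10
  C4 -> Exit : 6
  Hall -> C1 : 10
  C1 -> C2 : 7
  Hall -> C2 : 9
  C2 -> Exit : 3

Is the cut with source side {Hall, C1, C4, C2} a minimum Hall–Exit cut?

Given cut capacity: 6 + 3 = 9.
Augment Hall→C4→Exit: bottleneck 6, flow now 6.
Augment Hall→C2→Exit: bottleneck 3, flow now 9.
No augmenting path remains; maximum flow = 9.
Cut capacity 9 equals the max flow, so it is a minimum cut.

Yes — it is a minimum cut (capacity 9).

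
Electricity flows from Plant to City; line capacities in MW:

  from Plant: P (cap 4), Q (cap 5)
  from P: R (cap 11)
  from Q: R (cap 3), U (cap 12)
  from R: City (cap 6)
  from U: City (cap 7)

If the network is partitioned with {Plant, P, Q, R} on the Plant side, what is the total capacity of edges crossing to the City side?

Edges leaving {Plant, P, Q, R}: Q→U (12), R→City (6).
Cut capacity = 12 + 6 = 18.

18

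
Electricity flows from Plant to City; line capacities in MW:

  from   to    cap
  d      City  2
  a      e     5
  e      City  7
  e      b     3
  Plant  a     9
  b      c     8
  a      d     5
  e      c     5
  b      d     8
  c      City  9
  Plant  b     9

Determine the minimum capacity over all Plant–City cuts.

Augment Plant→a→d→City: bottleneck 2, flow now 2.
Augment Plant→a→e→City: bottleneck 5, flow now 7.
Augment Plant→b→c→City: bottleneck 8, flow now 15.
No augmenting path remains; maximum flow = 15.
By max-flow min-cut, the minimum cut capacity equals the max flow.
In the residual graph, reachable from Plant: {Plant, a, b, d}.
Min-cut edges: a→e (5), b→c (8), d→City (2); capacity 5 + 8 + 2 = 15.

15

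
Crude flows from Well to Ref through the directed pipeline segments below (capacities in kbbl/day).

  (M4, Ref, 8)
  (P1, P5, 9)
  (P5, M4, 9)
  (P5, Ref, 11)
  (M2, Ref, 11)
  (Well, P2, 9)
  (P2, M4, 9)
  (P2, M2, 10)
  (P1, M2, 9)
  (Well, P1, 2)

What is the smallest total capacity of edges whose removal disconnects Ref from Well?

Augment Well→P1→P5→Ref: bottleneck 2, flow now 2.
Augment Well→P2→M4→Ref: bottleneck 8, flow now 10.
Augment Well→P2→M2→Ref: bottleneck 1, flow now 11.
No augmenting path remains; maximum flow = 11.
By max-flow min-cut, the minimum cut capacity equals the max flow.
In the residual graph, reachable from Well: {Well}.
Min-cut edges: Well→P1 (2), Well→P2 (9); capacity 2 + 9 = 11.

11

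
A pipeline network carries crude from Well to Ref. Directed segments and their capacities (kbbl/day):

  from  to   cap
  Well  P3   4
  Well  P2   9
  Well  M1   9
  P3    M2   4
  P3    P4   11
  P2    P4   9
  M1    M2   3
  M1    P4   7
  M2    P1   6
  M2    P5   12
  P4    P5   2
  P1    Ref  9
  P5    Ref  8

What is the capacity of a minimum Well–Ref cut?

Augment Well→P3→M2→P1→Ref: bottleneck 4, flow now 4.
Augment Well→P2→P4→P5→Ref: bottleneck 2, flow now 6.
Augment Well→M1→M2→P1→Ref: bottleneck 2, flow now 8.
Augment Well→M1→M2→P5→Ref: bottleneck 1, flow now 9.
No augmenting path remains; maximum flow = 9.
By max-flow min-cut, the minimum cut capacity equals the max flow.
In the residual graph, reachable from Well: {Well, P2, M1, P4}.
Min-cut edges: Well→P3 (4), M1→M2 (3), P4→P5 (2); capacity 4 + 3 + 2 = 9.

9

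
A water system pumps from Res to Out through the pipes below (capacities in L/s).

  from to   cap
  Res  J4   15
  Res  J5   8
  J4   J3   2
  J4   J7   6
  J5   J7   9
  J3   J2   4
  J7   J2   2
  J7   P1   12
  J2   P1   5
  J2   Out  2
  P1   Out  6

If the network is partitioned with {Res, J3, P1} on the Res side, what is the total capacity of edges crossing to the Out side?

Edges leaving {Res, J3, P1}: Res→J4 (15), Res→J5 (8), J3→J2 (4), P1→Out (6).
Cut capacity = 15 + 8 + 4 + 6 = 33.

33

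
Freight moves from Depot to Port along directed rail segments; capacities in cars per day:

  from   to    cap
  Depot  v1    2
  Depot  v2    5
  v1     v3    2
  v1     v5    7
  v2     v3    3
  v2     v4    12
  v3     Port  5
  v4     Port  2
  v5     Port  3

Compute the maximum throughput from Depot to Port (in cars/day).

Augment Depot→v1→v3→Port: bottleneck 2, flow now 2.
Augment Depot→v2→v3→Port: bottleneck 3, flow now 5.
Augment Depot→v2→v4→Port: bottleneck 2, flow now 7.
No augmenting path remains; maximum flow = 7.
In the residual graph, reachable from Depot: {Depot}.
Min-cut edges: Depot→v1 (2), Depot→v2 (5); capacity 2 + 5 = 7.
This cut is saturated, so no flow can exceed 7.

7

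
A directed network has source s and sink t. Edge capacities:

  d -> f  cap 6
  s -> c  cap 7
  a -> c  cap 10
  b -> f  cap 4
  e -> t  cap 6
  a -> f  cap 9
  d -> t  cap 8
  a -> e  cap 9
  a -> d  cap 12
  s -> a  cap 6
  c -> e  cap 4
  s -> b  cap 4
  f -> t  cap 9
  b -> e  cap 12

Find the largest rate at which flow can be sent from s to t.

Augment s→a→d→t: bottleneck 6, flow now 6.
Augment s→b→e→t: bottleneck 4, flow now 10.
Augment s→c→e→t: bottleneck 2, flow now 12.
Augment s→c→e→b→f→t: bottleneck 2, flow now 14. (uses reverse residual edge)
No augmenting path remains; maximum flow = 14.
In the residual graph, reachable from s: {s, c}.
Min-cut edges: s→a (6), s→b (4), c→e (4); capacity 6 + 4 + 4 = 14.
This cut is saturated, so no flow can exceed 14.

14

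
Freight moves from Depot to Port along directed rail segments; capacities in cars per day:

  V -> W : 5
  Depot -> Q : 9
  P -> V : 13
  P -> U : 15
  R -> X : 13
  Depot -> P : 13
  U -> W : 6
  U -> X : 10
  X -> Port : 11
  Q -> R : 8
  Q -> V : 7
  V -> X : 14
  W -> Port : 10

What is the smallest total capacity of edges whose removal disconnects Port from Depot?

21

Augment Depot→P→U→W→Port: bottleneck 6, flow now 6.
Augment Depot→P→U→X→Port: bottleneck 7, flow now 13.
Augment Depot→Q→R→X→Port: bottleneck 4, flow now 17.
Augment Depot→Q→V→W→Port: bottleneck 4, flow now 21.
No augmenting path remains; maximum flow = 21.
By max-flow min-cut, the minimum cut capacity equals the max flow.
In the residual graph, reachable from Depot: {Depot, P, Q, R, U, V, W, X}.
Min-cut edges: W→Port (10), X→Port (11); capacity 10 + 11 = 21.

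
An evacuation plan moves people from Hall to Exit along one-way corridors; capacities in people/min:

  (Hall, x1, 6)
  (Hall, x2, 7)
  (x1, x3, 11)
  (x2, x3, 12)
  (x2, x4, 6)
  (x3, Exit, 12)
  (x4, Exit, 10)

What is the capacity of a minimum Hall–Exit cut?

13

Augment Hall→x1→x3→Exit: bottleneck 6, flow now 6.
Augment Hall→x2→x3→Exit: bottleneck 6, flow now 12.
Augment Hall→x2→x4→Exit: bottleneck 1, flow now 13.
No augmenting path remains; maximum flow = 13.
By max-flow min-cut, the minimum cut capacity equals the max flow.
In the residual graph, reachable from Hall: {Hall}.
Min-cut edges: Hall→x1 (6), Hall→x2 (7); capacity 6 + 7 = 13.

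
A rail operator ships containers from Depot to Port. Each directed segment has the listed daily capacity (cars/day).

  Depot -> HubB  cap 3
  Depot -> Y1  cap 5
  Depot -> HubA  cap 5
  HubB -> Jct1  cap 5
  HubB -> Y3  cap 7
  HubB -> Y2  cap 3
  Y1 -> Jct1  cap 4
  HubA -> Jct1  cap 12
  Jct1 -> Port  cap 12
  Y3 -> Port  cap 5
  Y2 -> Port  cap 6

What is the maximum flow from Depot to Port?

12

Augment Depot→HubB→Jct1→Port: bottleneck 3, flow now 3.
Augment Depot→Y1→Jct1→Port: bottleneck 4, flow now 7.
Augment Depot→HubA→Jct1→Port: bottleneck 5, flow now 12.
No augmenting path remains; maximum flow = 12.
In the residual graph, reachable from Depot: {Depot, Y1}.
Min-cut edges: Depot→HubB (3), Depot→HubA (5), Y1→Jct1 (4); capacity 3 + 5 + 4 = 12.
This cut is saturated, so no flow can exceed 12.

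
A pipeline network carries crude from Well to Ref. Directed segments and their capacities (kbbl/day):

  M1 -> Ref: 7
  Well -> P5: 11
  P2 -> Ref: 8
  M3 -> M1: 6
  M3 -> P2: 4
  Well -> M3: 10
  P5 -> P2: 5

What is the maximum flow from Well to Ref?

Augment Well→P5→P2→Ref: bottleneck 5, flow now 5.
Augment Well→M3→M1→Ref: bottleneck 6, flow now 11.
Augment Well→M3→P2→Ref: bottleneck 3, flow now 14.
No augmenting path remains; maximum flow = 14.
In the residual graph, reachable from Well: {Well, P5, M3, P2}.
Min-cut edges: M3→M1 (6), P2→Ref (8); capacity 6 + 8 = 14.
This cut is saturated, so no flow can exceed 14.

14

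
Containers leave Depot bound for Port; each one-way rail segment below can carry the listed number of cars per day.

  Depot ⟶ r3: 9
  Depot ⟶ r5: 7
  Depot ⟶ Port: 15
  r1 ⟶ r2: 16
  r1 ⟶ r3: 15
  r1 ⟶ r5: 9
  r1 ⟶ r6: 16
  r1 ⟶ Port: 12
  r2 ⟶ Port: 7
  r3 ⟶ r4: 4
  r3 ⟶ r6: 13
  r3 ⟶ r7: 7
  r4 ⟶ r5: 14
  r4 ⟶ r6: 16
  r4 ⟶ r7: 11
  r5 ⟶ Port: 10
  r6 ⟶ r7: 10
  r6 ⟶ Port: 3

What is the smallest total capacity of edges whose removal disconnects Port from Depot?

28

Augment Depot→Port: bottleneck 15, flow now 15.
Augment Depot→r5→Port: bottleneck 7, flow now 22.
Augment Depot→r3→r6→Port: bottleneck 3, flow now 25.
Augment Depot→r3→r4→r5→Port: bottleneck 3, flow now 28.
No augmenting path remains; maximum flow = 28.
By max-flow min-cut, the minimum cut capacity equals the max flow.
In the residual graph, reachable from Depot: {Depot, r3, r4, r5, r6, r7}.
Min-cut edges: Depot→Port (15), r5→Port (10), r6→Port (3); capacity 15 + 10 + 3 = 28.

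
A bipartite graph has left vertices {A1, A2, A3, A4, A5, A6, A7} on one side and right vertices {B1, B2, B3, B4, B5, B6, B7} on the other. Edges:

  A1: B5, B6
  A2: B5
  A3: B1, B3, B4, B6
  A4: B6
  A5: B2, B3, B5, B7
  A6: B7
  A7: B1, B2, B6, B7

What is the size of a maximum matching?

Unit-capacity flow: source→left, listed edges, right→sink; max matching = max flow.
Augmenting path A1→B5 (+1); matched 1.
Augmenting path A3→B1 (+1); matched 2.
Augmenting path A4→B6 (+1); matched 3.
Augmenting path A5→B2 (+1); matched 4.
Augmenting path A6→B7 (+1); matched 5.
Augmenting path A7→B1→A3→B3 (+1); matched 6.
No augmenting path remains; maximum matching = 6.
König certificate: {A3, A5, A6, A7, B5, B6} is a vertex cover of size 6 (every listed pair touches it), so no matching can be larger.

6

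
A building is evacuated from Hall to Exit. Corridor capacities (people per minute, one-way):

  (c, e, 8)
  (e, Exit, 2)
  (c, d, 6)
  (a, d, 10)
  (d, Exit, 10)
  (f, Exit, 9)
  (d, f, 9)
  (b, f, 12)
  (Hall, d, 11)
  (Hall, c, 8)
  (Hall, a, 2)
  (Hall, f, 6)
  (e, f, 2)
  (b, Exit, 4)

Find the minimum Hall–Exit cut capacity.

Augment Hall→d→Exit: bottleneck 10, flow now 10.
Augment Hall→f→Exit: bottleneck 6, flow now 16.
Augment Hall→c→e→Exit: bottleneck 2, flow now 18.
Augment Hall→d→f→Exit: bottleneck 1, flow now 19.
Augment Hall→a→d→f→Exit: bottleneck 2, flow now 21.
No augmenting path remains; maximum flow = 21.
By max-flow min-cut, the minimum cut capacity equals the max flow.
In the residual graph, reachable from Hall: {Hall, a, c, d, e, f}.
Min-cut edges: d→Exit (10), e→Exit (2), f→Exit (9); capacity 10 + 2 + 9 = 21.

21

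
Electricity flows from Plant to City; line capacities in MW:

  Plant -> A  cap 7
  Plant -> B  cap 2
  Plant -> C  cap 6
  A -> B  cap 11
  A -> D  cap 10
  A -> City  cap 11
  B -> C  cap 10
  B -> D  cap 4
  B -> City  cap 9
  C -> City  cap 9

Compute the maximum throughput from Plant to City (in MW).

15

Augment Plant→A→City: bottleneck 7, flow now 7.
Augment Plant→B→City: bottleneck 2, flow now 9.
Augment Plant→C→City: bottleneck 6, flow now 15.
No augmenting path remains; maximum flow = 15.
In the residual graph, reachable from Plant: {Plant}.
Min-cut edges: Plant→A (7), Plant→B (2), Plant→C (6); capacity 7 + 2 + 6 = 15.
This cut is saturated, so no flow can exceed 15.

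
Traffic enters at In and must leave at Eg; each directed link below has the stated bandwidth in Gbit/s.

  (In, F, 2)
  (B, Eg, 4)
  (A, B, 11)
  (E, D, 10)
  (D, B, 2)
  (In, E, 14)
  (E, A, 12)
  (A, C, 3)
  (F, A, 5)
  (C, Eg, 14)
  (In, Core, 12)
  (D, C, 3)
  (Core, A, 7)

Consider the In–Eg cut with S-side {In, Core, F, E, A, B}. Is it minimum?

No — its capacity is 17, but the minimum cut has capacity 10.

Given cut capacity: 10 + 3 + 4 = 17.
Augment In→Core→A→B→Eg: bottleneck 4, flow now 4.
Augment In→Core→A→C→Eg: bottleneck 3, flow now 7.
Augment In→E→D→C→Eg: bottleneck 3, flow now 10.
No augmenting path remains; maximum flow = 10.
In the residual graph, reachable from In: {In, Core, F, E, A, D, B}.
Min-cut edges: A→C (3), D→C (3), B→Eg (4); capacity 3 + 3 + 4 = 10.
Cut capacity 17 exceeds the max flow 10, so it is not minimum.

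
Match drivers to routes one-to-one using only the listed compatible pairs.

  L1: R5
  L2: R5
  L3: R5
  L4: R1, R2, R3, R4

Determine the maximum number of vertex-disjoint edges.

2

Unit-capacity flow: source→left, listed edges, right→sink; max matching = max flow.
Augmenting path L1→R5 (+1); matched 1.
Augmenting path L4→R1 (+1); matched 2.
No augmenting path remains; maximum matching = 2.
König certificate: {L4, R5} is a vertex cover of size 2 (every listed pair touches it), so no matching can be larger.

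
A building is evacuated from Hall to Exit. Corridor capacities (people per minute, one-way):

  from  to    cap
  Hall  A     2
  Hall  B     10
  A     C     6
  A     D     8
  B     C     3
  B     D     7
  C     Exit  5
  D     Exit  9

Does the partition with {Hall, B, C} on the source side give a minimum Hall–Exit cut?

Given cut capacity: 2 + 7 + 5 = 14.
Augment Hall→A→C→Exit: bottleneck 2, flow now 2.
Augment Hall→B→C→Exit: bottleneck 3, flow now 5.
Augment Hall→B→D→Exit: bottleneck 7, flow now 12.
No augmenting path remains; maximum flow = 12.
In the residual graph, reachable from Hall: {Hall}.
Min-cut edges: Hall→A (2), Hall→B (10); capacity 2 + 10 = 12.
Cut capacity 14 exceeds the max flow 12, so it is not minimum.

No — its capacity is 14, but the minimum cut has capacity 12.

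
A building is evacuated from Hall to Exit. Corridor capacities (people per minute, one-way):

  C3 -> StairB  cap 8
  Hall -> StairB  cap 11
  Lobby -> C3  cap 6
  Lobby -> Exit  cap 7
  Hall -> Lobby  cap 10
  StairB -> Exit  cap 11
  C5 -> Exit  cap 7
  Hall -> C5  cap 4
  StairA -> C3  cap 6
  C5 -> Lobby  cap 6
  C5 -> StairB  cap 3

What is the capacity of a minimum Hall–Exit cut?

22

Augment Hall→C5→Exit: bottleneck 4, flow now 4.
Augment Hall→Lobby→Exit: bottleneck 7, flow now 11.
Augment Hall→StairB→Exit: bottleneck 11, flow now 22.
No augmenting path remains; maximum flow = 22.
By max-flow min-cut, the minimum cut capacity equals the max flow.
In the residual graph, reachable from Hall: {Hall, Lobby, C3, StairB}.
Min-cut edges: Hall→C5 (4), Lobby→Exit (7), StairB→Exit (11); capacity 4 + 7 + 11 = 22.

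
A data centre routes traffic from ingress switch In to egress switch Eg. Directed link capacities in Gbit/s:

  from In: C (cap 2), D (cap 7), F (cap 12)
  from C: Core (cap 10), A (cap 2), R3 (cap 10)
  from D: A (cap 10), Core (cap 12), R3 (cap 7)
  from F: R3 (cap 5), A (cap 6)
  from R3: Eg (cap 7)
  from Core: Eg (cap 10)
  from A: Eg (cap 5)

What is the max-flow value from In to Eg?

Augment In→C→R3→Eg: bottleneck 2, flow now 2.
Augment In→D→R3→Eg: bottleneck 5, flow now 7.
Augment In→D→Core→Eg: bottleneck 2, flow now 9.
Augment In→F→A→Eg: bottleneck 5, flow now 14.
Augment In→F→R3→C→Core→Eg: bottleneck 2, flow now 16. (uses reverse residual edge)
Augment In→F→R3→D→Core→Eg: bottleneck 3, flow now 19. (uses reverse residual edge)
No augmenting path remains; maximum flow = 19.
In the residual graph, reachable from In: {In, F, A}.
Min-cut edges: In→C (2), In→D (7), F→R3 (5), A→Eg (5); capacity 2 + 7 + 5 + 5 = 19.
This cut is saturated, so no flow can exceed 19.

19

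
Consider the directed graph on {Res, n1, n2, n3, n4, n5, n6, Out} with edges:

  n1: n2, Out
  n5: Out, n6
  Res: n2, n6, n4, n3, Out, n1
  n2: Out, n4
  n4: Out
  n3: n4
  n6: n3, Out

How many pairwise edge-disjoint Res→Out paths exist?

5

Assign every edge capacity 1; by Menger, the answer equals the max flow.
Path Res→Out (+1); total 1.
Path Res→n1→Out (+1); total 2.
Path Res→n2→Out (+1); total 3.
Path Res→n4→Out (+1); total 4.
Path Res→n6→Out (+1); total 5.
No residual Res→Out path; max flow = 5.
Certifying cut of size 5: {Res→Out, Res→n1, Res→n2, Res→n6, n4→Out}.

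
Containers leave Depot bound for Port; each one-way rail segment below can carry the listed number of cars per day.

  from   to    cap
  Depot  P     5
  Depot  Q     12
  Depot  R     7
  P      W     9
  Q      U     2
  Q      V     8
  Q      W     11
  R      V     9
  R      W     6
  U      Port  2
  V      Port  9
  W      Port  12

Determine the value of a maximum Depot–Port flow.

23

Augment Depot→P→W→Port: bottleneck 5, flow now 5.
Augment Depot→Q→U→Port: bottleneck 2, flow now 7.
Augment Depot→Q→V→Port: bottleneck 8, flow now 15.
Augment Depot→Q→W→Port: bottleneck 2, flow now 17.
Augment Depot→R→V→Port: bottleneck 1, flow now 18.
Augment Depot→R→W→Port: bottleneck 5, flow now 23.
No augmenting path remains; maximum flow = 23.
In the residual graph, reachable from Depot: {Depot, P, Q, R, V, W}.
Min-cut edges: Q→U (2), V→Port (9), W→Port (12); capacity 2 + 9 + 12 = 23.
This cut is saturated, so no flow can exceed 23.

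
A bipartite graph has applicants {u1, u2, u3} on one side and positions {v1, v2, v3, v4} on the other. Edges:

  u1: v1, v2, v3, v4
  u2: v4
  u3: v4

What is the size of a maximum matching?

2

Unit-capacity flow: source→left, listed edges, right→sink; max matching = max flow.
Augmenting path u1→v1 (+1); matched 1.
Augmenting path u2→v4 (+1); matched 2.
No augmenting path remains; maximum matching = 2.
König certificate: {u1, v4} is a vertex cover of size 2 (every listed pair touches it), so no matching can be larger.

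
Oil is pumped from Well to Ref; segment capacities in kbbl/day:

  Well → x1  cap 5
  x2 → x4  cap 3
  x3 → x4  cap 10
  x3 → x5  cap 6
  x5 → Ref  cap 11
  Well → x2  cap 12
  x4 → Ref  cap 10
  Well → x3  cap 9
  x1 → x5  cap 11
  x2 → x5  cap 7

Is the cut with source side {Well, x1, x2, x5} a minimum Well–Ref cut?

Given cut capacity: 9 + 3 + 11 = 23.
Augment Well→x1→x5→Ref: bottleneck 5, flow now 5.
Augment Well→x2→x4→Ref: bottleneck 3, flow now 8.
Augment Well→x2→x5→Ref: bottleneck 6, flow now 14.
Augment Well→x3→x4→Ref: bottleneck 7, flow now 21.
No augmenting path remains; maximum flow = 21.
In the residual graph, reachable from Well: {Well, x1, x2, x3, x4, x5}.
Min-cut edges: x4→Ref (10), x5→Ref (11); capacity 10 + 11 = 21.
Cut capacity 23 exceeds the max flow 21, so it is not minimum.

No — its capacity is 23, but the minimum cut has capacity 21.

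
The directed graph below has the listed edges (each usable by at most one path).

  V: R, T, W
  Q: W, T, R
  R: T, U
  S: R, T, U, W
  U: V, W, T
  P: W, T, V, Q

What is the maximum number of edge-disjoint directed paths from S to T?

Assign every edge capacity 1; by Menger, the answer equals the max flow.
Path S→T (+1); total 1.
Path S→R→T (+1); total 2.
Path S→U→T (+1); total 3.
No residual S→T path; max flow = 3.
Certifying cut of size 3: {S→R, S→T, S→U}.

3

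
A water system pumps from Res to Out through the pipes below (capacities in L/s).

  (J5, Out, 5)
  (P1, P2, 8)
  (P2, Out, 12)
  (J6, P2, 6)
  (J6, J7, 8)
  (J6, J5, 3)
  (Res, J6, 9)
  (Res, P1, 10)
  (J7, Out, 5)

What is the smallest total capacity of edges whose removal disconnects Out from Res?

Augment Res→P1→P2→Out: bottleneck 8, flow now 8.
Augment Res→J6→J7→Out: bottleneck 5, flow now 13.
Augment Res→J6→P2→Out: bottleneck 4, flow now 17.
No augmenting path remains; maximum flow = 17.
By max-flow min-cut, the minimum cut capacity equals the max flow.
In the residual graph, reachable from Res: {Res, P1}.
Min-cut edges: Res→J6 (9), P1→P2 (8); capacity 9 + 8 = 17.

17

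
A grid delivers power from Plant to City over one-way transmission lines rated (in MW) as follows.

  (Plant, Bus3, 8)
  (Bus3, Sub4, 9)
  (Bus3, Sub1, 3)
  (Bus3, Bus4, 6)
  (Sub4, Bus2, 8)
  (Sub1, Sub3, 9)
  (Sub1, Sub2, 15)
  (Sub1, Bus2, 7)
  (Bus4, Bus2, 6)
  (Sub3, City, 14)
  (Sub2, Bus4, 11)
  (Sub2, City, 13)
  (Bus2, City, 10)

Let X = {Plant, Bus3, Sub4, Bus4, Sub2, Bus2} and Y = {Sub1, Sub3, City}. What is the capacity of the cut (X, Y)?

Edges leaving {Plant, Bus3, Sub4, Bus4, Sub2, Bus2}: Bus3→Sub1 (3), Sub2→City (13), Bus2→City (10).
Cut capacity = 3 + 13 + 10 = 26.

26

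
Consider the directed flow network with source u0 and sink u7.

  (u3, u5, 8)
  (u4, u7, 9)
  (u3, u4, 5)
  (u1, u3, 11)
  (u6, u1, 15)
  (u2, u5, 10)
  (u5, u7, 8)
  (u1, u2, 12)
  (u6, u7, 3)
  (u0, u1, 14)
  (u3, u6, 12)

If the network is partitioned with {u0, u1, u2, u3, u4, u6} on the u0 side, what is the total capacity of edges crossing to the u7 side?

30

Edges leaving {u0, u1, u2, u3, u4, u6}: u2→u5 (10), u3→u5 (8), u4→u7 (9), u6→u7 (3).
Cut capacity = 10 + 8 + 9 + 3 = 30.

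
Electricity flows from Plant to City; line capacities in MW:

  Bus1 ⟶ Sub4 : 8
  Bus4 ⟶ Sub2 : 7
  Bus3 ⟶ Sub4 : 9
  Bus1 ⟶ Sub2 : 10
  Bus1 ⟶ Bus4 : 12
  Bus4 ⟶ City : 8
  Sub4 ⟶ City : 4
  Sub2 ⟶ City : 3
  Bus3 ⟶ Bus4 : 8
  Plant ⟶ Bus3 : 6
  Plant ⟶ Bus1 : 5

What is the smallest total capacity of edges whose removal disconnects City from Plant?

11

Augment Plant→Bus1→Sub4→City: bottleneck 4, flow now 4.
Augment Plant→Bus1→Sub2→City: bottleneck 1, flow now 5.
Augment Plant→Bus3→Bus4→City: bottleneck 6, flow now 11.
No augmenting path remains; maximum flow = 11.
By max-flow min-cut, the minimum cut capacity equals the max flow.
In the residual graph, reachable from Plant: {Plant}.
Min-cut edges: Plant→Bus1 (5), Plant→Bus3 (6); capacity 5 + 6 = 11.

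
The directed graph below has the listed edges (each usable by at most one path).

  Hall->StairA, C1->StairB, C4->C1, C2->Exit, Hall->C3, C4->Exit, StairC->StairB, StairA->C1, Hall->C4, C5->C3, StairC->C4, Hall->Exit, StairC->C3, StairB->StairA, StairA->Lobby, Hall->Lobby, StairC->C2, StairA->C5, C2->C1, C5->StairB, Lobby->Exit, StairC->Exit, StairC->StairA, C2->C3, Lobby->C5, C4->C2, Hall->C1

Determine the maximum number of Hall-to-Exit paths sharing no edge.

Assign every edge capacity 1; by Menger, the answer equals the max flow.
Path Hall→Exit (+1); total 1.
Path Hall→C4→Exit (+1); total 2.
Path Hall→Lobby→Exit (+1); total 3.
No residual Hall→Exit path; max flow = 3.
Certifying cut of size 3: {Hall→C4, Hall→Exit, Lobby→Exit}.

3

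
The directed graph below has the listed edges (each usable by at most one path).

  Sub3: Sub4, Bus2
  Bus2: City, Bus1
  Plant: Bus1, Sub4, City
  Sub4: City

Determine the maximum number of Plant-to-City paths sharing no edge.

Assign every edge capacity 1; by Menger, the answer equals the max flow.
Path Plant→City (+1); total 1.
Path Plant→Sub4→City (+1); total 2.
No residual Plant→City path; max flow = 2.
Certifying cut of size 2: {Plant→City, Plant→Sub4}.

2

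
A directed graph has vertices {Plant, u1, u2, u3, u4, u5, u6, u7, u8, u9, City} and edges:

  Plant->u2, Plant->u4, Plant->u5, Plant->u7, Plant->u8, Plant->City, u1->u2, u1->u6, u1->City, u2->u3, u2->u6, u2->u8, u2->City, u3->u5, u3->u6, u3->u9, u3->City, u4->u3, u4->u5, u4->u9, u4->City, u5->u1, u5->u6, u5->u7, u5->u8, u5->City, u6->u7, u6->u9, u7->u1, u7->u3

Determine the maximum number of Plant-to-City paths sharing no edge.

Assign every edge capacity 1; by Menger, the answer equals the max flow.
Path Plant→City (+1); total 1.
Path Plant→u2→City (+1); total 2.
Path Plant→u4→City (+1); total 3.
Path Plant→u5→City (+1); total 4.
Path Plant→u7→u1→City (+1); total 5.
No residual Plant→City path; max flow = 5.
Certifying cut of size 5: {Plant→City, Plant→u2, Plant→u4, Plant→u5, Plant→u7}.

5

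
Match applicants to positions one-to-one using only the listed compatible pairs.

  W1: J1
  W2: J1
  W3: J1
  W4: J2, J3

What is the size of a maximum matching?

Unit-capacity flow: source→left, listed edges, right→sink; max matching = max flow.
Augmenting path W1→J1 (+1); matched 1.
Augmenting path W4→J2 (+1); matched 2.
No augmenting path remains; maximum matching = 2.
König certificate: {W4, J1} is a vertex cover of size 2 (every listed pair touches it), so no matching can be larger.

2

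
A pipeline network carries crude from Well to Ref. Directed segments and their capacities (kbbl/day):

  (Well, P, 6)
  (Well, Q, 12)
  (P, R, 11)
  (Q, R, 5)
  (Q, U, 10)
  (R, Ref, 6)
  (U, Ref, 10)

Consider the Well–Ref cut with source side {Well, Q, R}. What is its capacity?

Edges leaving {Well, Q, R}: Well→P (6), Q→U (10), R→Ref (6).
Cut capacity = 6 + 10 + 6 = 22.

22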